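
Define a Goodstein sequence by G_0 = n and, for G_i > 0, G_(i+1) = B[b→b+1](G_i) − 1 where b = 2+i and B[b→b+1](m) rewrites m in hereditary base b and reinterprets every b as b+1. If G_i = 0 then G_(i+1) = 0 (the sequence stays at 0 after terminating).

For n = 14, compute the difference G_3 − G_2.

17469

(0) 14|_2 = 2^(2 + 1) + 2^2 + 2 ↦ 3^(3 + 1) + 3^3 + 3|_3 = 111 ⇒ 110
(1) 110|_3 = 3^(3 + 1) + 3^3 + 2 ↦ 4^(4 + 1) + 4^4 + 2|_4 = 1282 ⇒ 1281
(2) 1281|_4 = 4^(4 + 1) + 4^4 + 1 ↦ 5^(5 + 1) + 5^5 + 1|_5 = 18751 ⇒ 18750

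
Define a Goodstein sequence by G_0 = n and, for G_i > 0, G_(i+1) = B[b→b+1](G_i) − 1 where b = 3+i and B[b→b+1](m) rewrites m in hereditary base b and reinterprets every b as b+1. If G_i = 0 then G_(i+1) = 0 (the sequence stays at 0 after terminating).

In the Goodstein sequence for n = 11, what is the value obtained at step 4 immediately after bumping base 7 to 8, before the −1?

44

(0) 11|_3 = 3^2 + 2 ↦ 4^2 + 2|_4 = 18 ⇒ 17
(1) 17|_4 = 4^2 + 1 ↦ 5^2 + 1|_5 = 26 ⇒ 25
(2) 25|_5 = 5^2 ↦ 6^2|_6 = 36 ⇒ 35
(3) 35|_6 = 5·6 + 5 ↦ 5·7 + 5|_7 = 40 ⇒ 39
(4) 39|_7 = 5·7 + 4 ↦ 5·8 + 4|_8 = 44 ⇒ 43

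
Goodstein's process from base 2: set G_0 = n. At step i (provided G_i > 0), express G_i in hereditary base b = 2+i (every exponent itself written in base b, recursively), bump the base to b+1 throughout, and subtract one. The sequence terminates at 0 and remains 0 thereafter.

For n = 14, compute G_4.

326591

base 2: 14 = 2^(2 + 1) + 2^2 + 2; at 3: 3^(3 + 1) + 3^3 + 3 = 111; next = 110
base 3: 110 = 3^(3 + 1) + 3^3 + 2; at 4: 4^(4 + 1) + 4^4 + 2 = 1282; next = 1281
base 4: 1281 = 4^(4 + 1) + 4^4 + 1; at 5: 5^(5 + 1) + 5^5 + 1 = 18751; next = 18750
base 5: 18750 = 5^(5 + 1) + 5^5; at 6: 6^(6 + 1) + 6^6 = 326592; next = 326591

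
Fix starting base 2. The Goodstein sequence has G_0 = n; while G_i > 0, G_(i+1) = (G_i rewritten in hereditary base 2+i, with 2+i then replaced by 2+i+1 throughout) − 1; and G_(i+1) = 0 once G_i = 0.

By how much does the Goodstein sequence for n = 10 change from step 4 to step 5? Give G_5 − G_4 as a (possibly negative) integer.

[0] 10 ≡ 2^(2 + 1) + 2 (base 2). Lift 3: 84. −1: 83.
[1] 83 ≡ 3^(3 + 1) + 2 (base 3). Lift 4: 1026. −1: 1025.
[2] 1025 ≡ 4^(4 + 1) + 1 (base 4). Lift 5: 15626. −1: 15625.
[3] 15625 ≡ 5^(5 + 1) (base 5). Lift 6: 279936. −1: 279935.
[4] 279935 ≡ 5·6^6 + 5·6^5 + 5·6^4 + 5·6^3 + 5·6^2 + 5·6 + 5 (base 6). Lift 7: 4215755. −1: 4215754.

3935819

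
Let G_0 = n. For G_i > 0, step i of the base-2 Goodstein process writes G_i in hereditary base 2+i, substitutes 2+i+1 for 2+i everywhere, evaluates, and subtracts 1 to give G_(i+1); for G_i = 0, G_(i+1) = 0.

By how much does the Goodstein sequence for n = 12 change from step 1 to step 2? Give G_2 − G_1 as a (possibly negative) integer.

step 0: 12 = 2^(2 + 1) + 2^2; sub 3 for 2: 3^(3 + 1) + 3^3; = 108; G_1 = 108−1 = 107
step 1: 107 = 3^(3 + 1) + 2·3^2 + 2·3 + 2; sub 4 for 3: 4^(4 + 1) + 2·4^2 + 2·4 + 2; = 1066; G_2 = 1066−1 = 1065

958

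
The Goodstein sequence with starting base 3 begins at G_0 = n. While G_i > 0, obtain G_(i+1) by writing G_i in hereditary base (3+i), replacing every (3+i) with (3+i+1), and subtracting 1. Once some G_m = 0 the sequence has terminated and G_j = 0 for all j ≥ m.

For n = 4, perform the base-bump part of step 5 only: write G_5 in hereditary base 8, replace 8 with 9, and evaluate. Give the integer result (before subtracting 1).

G_0 = 4. HB_3(4) = 3 + 1. Bump = 5. G_1 = 4.
G_1 = 4. HB_4(4) = 4. Bump = 5. G_2 = 4.
G_2 = 4. HB_5(4) = 4. Bump = 4. G_3 = 3.
G_3 = 3. HB_6(3) = 3. Bump = 3. G_4 = 2.
G_4 = 2. HB_7(2) = 2. Bump = 2. G_5 = 1.
G_5 = 1. HB_8(1) = 1. Bump = 1. G_6 = 0.

1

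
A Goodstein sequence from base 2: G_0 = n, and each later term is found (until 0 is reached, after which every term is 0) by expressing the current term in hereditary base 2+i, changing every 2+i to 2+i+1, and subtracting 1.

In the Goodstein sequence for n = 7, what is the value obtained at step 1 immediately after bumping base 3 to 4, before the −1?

step 0: 7 = 2^2 + 2 + 1; sub 3 for 2: 3^3 + 3 + 1; = 31; G_1 = 31−1 = 30
step 1: 30 = 3^3 + 3; sub 4 for 3: 4^4 + 4; = 260; G_2 = 260−1 = 259

260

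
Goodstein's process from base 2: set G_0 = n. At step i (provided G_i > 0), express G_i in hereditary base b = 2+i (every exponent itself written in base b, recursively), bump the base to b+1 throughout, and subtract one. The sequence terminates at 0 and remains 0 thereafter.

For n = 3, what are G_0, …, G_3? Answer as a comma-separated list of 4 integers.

3, 3, 3, 2

3 —HB2→ 2 + 1 —bump→ 3 + 1 = 4 —(−1)→ 3
3 —HB3→ 3 —bump→ 4 = 4 —(−1)→ 3
3 —HB4→ 3 —bump→ 3 = 3 —(−1)→ 2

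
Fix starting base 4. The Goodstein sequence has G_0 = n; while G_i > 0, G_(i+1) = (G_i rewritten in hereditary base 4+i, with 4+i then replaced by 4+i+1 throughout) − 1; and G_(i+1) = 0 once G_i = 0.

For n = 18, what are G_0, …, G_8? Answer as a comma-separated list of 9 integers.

18, 26, 36, 48, 53, 58, 63, 68, 73

G_0=18  [base 4] 4^2 + 2  →[4↦5]→  5^2 + 2 = 27  −1 ⇒ G_1=26
G_1=26  [base 5] 5^2 + 1  →[5↦6]→  6^2 + 1 = 37  −1 ⇒ G_2=36
G_2=36  [base 6] 6^2  →[6↦7]→  7^2 = 49  −1 ⇒ G_3=48
G_3=48  [base 7] 6·7 + 6  →[7↦8]→  6·8 + 6 = 54  −1 ⇒ G_4=53
G_4=53  [base 8] 6·8 + 5  →[8↦9]→  6·9 + 5 = 59  −1 ⇒ G_5=58
G_5=58  [base 9] 6·9 + 4  →[9↦10]→  6·10 + 4 = 64  −1 ⇒ G_6=63
G_6=63  [base 10] 6·10 + 3  →[10↦11]→  6·11 + 3 = 69  −1 ⇒ G_7=68
G_7=68  [base 11] 6·11 + 2  →[11↦12]→  6·12 + 2 = 74  −1 ⇒ G_8=73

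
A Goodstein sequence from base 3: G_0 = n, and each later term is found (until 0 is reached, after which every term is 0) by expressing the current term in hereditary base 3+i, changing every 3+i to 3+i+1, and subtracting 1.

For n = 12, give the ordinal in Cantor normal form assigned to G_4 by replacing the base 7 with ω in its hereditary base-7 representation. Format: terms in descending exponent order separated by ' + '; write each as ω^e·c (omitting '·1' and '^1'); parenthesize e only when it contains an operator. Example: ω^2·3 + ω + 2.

base 3: 12 = 3^2 + 3; at 4: 4^2 + 4 = 20; next = 19
base 4: 19 = 4^2 + 3; at 5: 5^2 + 3 = 28; next = 27
base 5: 27 = 5^2 + 2; at 6: 6^2 + 2 = 38; next = 37
base 6: 37 = 6^2 + 1; at 7: 7^2 + 1 = 50; next = 49
base 7: 49 = 7^2; at 8: 8^2 = 64; next = 63

ω^2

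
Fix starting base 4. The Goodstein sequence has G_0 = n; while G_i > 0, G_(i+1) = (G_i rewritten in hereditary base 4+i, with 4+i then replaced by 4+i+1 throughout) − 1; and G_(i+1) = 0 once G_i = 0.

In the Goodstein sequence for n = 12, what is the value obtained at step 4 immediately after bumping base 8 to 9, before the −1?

i=0: 12 = 3·4 (b=4); 4→5: 3·5 = 15; 15−1 = 14
i=1: 14 = 2·5 + 4 (b=5); 5→6: 2·6 + 4 = 16; 16−1 = 15
i=2: 15 = 2·6 + 3 (b=6); 6→7: 2·7 + 3 = 17; 17−1 = 16
i=3: 16 = 2·7 + 2 (b=7); 7→8: 2·8 + 2 = 18; 18−1 = 17
i=4: 17 = 2·8 + 1 (b=8); 8→9: 2·9 + 1 = 19; 19−1 = 18

19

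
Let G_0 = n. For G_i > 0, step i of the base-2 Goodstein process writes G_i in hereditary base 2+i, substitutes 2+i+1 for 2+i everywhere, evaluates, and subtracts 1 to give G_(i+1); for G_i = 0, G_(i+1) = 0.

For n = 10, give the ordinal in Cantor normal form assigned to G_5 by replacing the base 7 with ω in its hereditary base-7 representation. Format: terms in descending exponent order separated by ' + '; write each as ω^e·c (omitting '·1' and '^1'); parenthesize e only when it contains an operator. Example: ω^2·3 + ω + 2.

i=0: 10 = 2^(2 + 1) + 2 (b=2); 2→3: 3^(3 + 1) + 3 = 84; 84−1 = 83
i=1: 83 = 3^(3 + 1) + 2 (b=3); 3→4: 4^(4 + 1) + 2 = 1026; 1026−1 = 1025
i=2: 1025 = 4^(4 + 1) + 1 (b=4); 4→5: 5^(5 + 1) + 1 = 15626; 15626−1 = 15625
i=3: 15625 = 5^(5 + 1) (b=5); 5→6: 6^(6 + 1) = 279936; 279936−1 = 279935
i=4: 279935 = 5·6^6 + 5·6^5 + 5·6^4 + 5·6^3 + 5·6^2 + 5·6 + 5 (b=6); 6→7: 5·7^7 + 5·7^5 + 5·7^4 + 5·7^3 + 5·7^2 + 5·7 + 5 = 4215755; 4215755−1 = 4215754
i=5: 4215754 = 5·7^7 + 5·7^5 + 5·7^4 + 5·7^3 + 5·7^2 + 5·7 + 4 (b=7); 7→8: 5·8^8 + 5·8^5 + 5·8^4 + 5·8^3 + 5·8^2 + 5·8 + 4 = 84073324; 84073324−1 = 84073323

ω^ω·5 + ω^5·5 + ω^4·5 + ω^3·5 + ω^2·5 + ω·5 + 4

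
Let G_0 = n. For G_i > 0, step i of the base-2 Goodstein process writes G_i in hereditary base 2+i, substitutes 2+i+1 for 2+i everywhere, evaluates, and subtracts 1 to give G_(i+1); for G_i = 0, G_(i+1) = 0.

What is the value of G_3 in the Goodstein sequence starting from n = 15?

G_0=15  [base 2] 2^(2 + 1) + 2^2 + 2 + 1  →[2↦3]→  3^(3 + 1) + 3^3 + 3 + 1 = 112  −1 ⇒ G_1=111
G_1=111  [base 3] 3^(3 + 1) + 3^3 + 3  →[3↦4]→  4^(4 + 1) + 4^4 + 4 = 1284  −1 ⇒ G_2=1283
G_2=1283  [base 4] 4^(4 + 1) + 4^4 + 3  →[4↦5]→  5^(5 + 1) + 5^5 + 3 = 18753  −1 ⇒ G_3=18752

18752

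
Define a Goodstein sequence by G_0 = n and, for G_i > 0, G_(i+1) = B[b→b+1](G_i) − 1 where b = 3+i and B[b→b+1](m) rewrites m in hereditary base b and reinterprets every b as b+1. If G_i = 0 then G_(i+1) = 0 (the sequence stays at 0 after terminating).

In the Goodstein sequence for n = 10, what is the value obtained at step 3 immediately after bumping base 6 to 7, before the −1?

31

base 3: 10 = 3^2 + 1; at 4: 4^2 + 1 = 17; next = 16
base 4: 16 = 4^2; at 5: 5^2 = 25; next = 24
base 5: 24 = 4·5 + 4; at 6: 4·6 + 4 = 28; next = 27
base 6: 27 = 4·6 + 3; at 7: 4·7 + 3 = 31; next = 30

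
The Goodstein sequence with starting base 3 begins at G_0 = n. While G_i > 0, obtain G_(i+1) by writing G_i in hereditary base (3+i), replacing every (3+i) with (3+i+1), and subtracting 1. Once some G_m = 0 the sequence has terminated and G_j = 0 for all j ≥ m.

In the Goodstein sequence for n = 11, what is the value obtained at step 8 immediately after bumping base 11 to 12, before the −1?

60

G_0 = 11. HB_3(11) = 3^2 + 2. Bump = 18. G_1 = 17.
G_1 = 17. HB_4(17) = 4^2 + 1. Bump = 26. G_2 = 25.
G_2 = 25. HB_5(25) = 5^2. Bump = 36. G_3 = 35.
G_3 = 35. HB_6(35) = 5·6 + 5. Bump = 40. G_4 = 39.
G_4 = 39. HB_7(39) = 5·7 + 4. Bump = 44. G_5 = 43.
G_5 = 43. HB_8(43) = 5·8 + 3. Bump = 48. G_6 = 47.
G_6 = 47. HB_9(47) = 5·9 + 2. Bump = 52. G_7 = 51.
G_7 = 51. HB_10(51) = 5·10 + 1. Bump = 56. G_8 = 55.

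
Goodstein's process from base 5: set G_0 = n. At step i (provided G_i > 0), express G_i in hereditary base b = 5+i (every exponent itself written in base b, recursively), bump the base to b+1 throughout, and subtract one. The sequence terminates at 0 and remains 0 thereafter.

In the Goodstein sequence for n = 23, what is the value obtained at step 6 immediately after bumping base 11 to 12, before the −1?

G_0 = 23. HB_5(23) = 4·5 + 3. Bump = 27. G_1 = 26.
G_1 = 26. HB_6(26) = 4·6 + 2. Bump = 30. G_2 = 29.
G_2 = 29. HB_7(29) = 4·7 + 1. Bump = 33. G_3 = 32.
G_3 = 32. HB_8(32) = 4·8. Bump = 36. G_4 = 35.
G_4 = 35. HB_9(35) = 3·9 + 8. Bump = 38. G_5 = 37.
G_5 = 37. HB_10(37) = 3·10 + 7. Bump = 40. G_6 = 39.
G_6 = 39. HB_11(39) = 3·11 + 6. Bump = 42. G_7 = 41.

42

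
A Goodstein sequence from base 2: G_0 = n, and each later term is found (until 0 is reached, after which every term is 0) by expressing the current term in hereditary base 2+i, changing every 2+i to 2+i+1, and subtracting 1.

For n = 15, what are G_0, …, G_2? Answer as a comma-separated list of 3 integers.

15, 111, 1283

(0) 15|_2 = 2^(2 + 1) + 2^2 + 2 + 1 ↦ 3^(3 + 1) + 3^3 + 3 + 1|_3 = 112 ⇒ 111
(1) 111|_3 = 3^(3 + 1) + 3^3 + 3 ↦ 4^(4 + 1) + 4^4 + 4|_4 = 1284 ⇒ 1283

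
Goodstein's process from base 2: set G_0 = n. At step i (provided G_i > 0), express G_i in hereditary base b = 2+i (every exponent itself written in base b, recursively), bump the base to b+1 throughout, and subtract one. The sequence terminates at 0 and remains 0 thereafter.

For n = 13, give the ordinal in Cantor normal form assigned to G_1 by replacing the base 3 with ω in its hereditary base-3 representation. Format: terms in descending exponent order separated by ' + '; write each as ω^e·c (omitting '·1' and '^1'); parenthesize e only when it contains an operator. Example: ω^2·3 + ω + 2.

G_0=13  [base 2] 2^(2 + 1) + 2^2 + 1  →[2↦3]→  3^(3 + 1) + 3^3 + 1 = 109  −1 ⇒ G_1=108
G_1=108  [base 3] 3^(3 + 1) + 3^3  →[3↦4]→  4^(4 + 1) + 4^4 = 1280  −1 ⇒ G_2=1279

ω^(ω + 1) + ω^ω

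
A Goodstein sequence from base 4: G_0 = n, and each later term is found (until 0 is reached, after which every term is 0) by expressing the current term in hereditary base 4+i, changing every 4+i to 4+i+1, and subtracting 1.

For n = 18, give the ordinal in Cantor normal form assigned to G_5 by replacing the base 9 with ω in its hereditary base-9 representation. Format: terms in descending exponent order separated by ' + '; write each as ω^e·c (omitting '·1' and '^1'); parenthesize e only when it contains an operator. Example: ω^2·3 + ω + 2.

i=0: 18 = 4^2 + 2 (b=4); 4→5: 5^2 + 2 = 27; 27−1 = 26
i=1: 26 = 5^2 + 1 (b=5); 5→6: 6^2 + 1 = 37; 37−1 = 36
i=2: 36 = 6^2 (b=6); 6→7: 7^2 = 49; 49−1 = 48
i=3: 48 = 6·7 + 6 (b=7); 7→8: 6·8 + 6 = 54; 54−1 = 53
i=4: 53 = 6·8 + 5 (b=8); 8→9: 6·9 + 5 = 59; 59−1 = 58
i=5: 58 = 6·9 + 4 (b=9); 9→10: 6·10 + 4 = 64; 64−1 = 63

ω·6 + 4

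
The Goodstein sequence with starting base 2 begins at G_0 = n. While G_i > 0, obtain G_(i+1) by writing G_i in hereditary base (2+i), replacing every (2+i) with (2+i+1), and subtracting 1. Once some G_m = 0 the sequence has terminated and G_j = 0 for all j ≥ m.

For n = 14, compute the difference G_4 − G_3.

307841

14 —HB2→ 2^(2 + 1) + 2^2 + 2 —bump→ 3^(3 + 1) + 3^3 + 3 = 111 —(−1)→ 110
110 —HB3→ 3^(3 + 1) + 3^3 + 2 —bump→ 4^(4 + 1) + 4^4 + 2 = 1282 —(−1)→ 1281
1281 —HB4→ 4^(4 + 1) + 4^4 + 1 —bump→ 5^(5 + 1) + 5^5 + 1 = 18751 —(−1)→ 18750
18750 —HB5→ 5^(5 + 1) + 5^5 —bump→ 6^(6 + 1) + 6^6 = 326592 —(−1)→ 326591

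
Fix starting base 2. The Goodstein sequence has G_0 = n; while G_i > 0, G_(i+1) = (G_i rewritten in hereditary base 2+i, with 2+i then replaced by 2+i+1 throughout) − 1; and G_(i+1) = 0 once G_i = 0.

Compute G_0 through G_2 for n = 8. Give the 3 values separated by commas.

8, 80, 553

8 —HB2→ 2^(2 + 1) —bump→ 3^(3 + 1) = 81 —(−1)→ 80
80 —HB3→ 2·3^3 + 2·3^2 + 2·3 + 2 —bump→ 2·4^4 + 2·4^2 + 2·4 + 2 = 554 —(−1)→ 553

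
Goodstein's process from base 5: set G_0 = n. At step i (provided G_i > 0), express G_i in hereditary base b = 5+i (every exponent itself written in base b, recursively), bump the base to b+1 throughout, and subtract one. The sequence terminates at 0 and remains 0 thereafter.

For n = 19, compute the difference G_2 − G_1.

i=0: 19 = 3·5 + 4 (b=5); 5→6: 3·6 + 4 = 22; 22−1 = 21
i=1: 21 = 3·6 + 3 (b=6); 6→7: 3·7 + 3 = 24; 24−1 = 23

2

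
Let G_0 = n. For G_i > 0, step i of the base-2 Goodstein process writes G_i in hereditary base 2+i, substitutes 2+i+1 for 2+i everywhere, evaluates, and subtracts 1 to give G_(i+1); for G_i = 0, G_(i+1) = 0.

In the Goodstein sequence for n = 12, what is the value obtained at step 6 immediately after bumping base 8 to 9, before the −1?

i=0: 12 = 2^(2 + 1) + 2^2 (b=2); 2→3: 3^(3 + 1) + 3^3 = 108; 108−1 = 107
i=1: 107 = 3^(3 + 1) + 2·3^2 + 2·3 + 2 (b=3); 3→4: 4^(4 + 1) + 2·4^2 + 2·4 + 2 = 1066; 1066−1 = 1065
i=2: 1065 = 4^(4 + 1) + 2·4^2 + 2·4 + 1 (b=4); 4→5: 5^(5 + 1) + 2·5^2 + 2·5 + 1 = 15686; 15686−1 = 15685
i=3: 15685 = 5^(5 + 1) + 2·5^2 + 2·5 (b=5); 5→6: 6^(6 + 1) + 2·6^2 + 2·6 = 280020; 280020−1 = 280019
i=4: 280019 = 6^(6 + 1) + 2·6^2 + 6 + 5 (b=6); 6→7: 7^(7 + 1) + 2·7^2 + 7 + 5 = 5764911; 5764911−1 = 5764910
i=5: 5764910 = 7^(7 + 1) + 2·7^2 + 7 + 4 (b=7); 7→8: 8^(8 + 1) + 2·8^2 + 8 + 4 = 134217868; 134217868−1 = 134217867
i=6: 134217867 = 8^(8 + 1) + 2·8^2 + 8 + 3 (b=8); 8→9: 9^(9 + 1) + 2·9^2 + 9 + 3 = 3486784575; 3486784575−1 = 3486784574

3486784575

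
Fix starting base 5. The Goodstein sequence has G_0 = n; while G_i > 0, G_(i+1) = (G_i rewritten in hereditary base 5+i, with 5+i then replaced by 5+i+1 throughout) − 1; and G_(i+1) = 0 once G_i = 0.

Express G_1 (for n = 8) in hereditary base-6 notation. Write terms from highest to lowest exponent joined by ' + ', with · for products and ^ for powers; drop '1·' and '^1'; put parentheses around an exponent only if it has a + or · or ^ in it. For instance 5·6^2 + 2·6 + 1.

G_0 = 8. HB_5(8) = 5 + 3. Bump = 9. G_1 = 8.
G_1 = 8. HB_6(8) = 6 + 2. Bump = 9. G_2 = 8.

6 + 2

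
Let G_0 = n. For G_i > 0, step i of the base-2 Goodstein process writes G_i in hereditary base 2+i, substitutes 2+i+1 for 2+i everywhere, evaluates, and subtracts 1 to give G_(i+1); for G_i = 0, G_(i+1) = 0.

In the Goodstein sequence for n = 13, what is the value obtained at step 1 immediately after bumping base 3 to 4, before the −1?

13 —HB2→ 2^(2 + 1) + 2^2 + 1 —bump→ 3^(3 + 1) + 3^3 + 1 = 109 —(−1)→ 108
108 —HB3→ 3^(3 + 1) + 3^3 —bump→ 4^(4 + 1) + 4^4 = 1280 —(−1)→ 1279

1280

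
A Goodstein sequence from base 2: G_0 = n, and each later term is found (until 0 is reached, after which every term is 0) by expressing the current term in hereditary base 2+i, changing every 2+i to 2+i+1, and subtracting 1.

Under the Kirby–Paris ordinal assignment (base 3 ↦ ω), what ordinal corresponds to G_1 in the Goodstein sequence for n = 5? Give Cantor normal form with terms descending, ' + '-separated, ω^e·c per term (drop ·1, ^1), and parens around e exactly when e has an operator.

[0] 5 ≡ 2^2 + 1 (base 2). Lift 3: 28. −1: 27.
[1] 27 ≡ 3^3 (base 3). Lift 4: 256. −1: 255.

ω^ω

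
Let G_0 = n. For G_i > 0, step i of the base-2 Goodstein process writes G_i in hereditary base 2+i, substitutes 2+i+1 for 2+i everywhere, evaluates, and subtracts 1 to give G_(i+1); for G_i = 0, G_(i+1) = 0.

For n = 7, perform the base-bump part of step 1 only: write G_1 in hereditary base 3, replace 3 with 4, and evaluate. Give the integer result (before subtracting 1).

i=0: 7 = 2^2 + 2 + 1 (b=2); 2→3: 3^3 + 3 + 1 = 31; 31−1 = 30
i=1: 30 = 3^3 + 3 (b=3); 3→4: 4^4 + 4 = 260; 260−1 = 259

260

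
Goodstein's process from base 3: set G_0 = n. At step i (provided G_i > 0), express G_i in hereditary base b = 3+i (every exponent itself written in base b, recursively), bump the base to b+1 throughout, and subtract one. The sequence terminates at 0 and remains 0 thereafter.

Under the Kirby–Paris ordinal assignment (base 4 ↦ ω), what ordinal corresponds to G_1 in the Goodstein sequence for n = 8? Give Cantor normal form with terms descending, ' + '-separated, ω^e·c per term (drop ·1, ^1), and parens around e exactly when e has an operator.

step 0: 8 = 2·3 + 2; sub 4 for 3: 2·4 + 2; = 10; G_1 = 10−1 = 9
step 1: 9 = 2·4 + 1; sub 5 for 4: 2·5 + 1; = 11; G_2 = 11−1 = 10

ω·2 + 1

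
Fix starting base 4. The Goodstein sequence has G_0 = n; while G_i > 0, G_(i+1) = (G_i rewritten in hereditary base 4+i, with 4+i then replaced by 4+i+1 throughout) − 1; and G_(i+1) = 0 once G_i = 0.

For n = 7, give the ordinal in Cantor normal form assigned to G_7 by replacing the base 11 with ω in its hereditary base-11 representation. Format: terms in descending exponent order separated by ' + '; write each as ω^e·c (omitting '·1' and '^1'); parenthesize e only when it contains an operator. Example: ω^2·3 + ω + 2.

G_0=7  [base 4] 4 + 3  →[4↦5]→  5 + 3 = 8  −1 ⇒ G_1=7
G_1=7  [base 5] 5 + 2  →[5↦6]→  6 + 2 = 8  −1 ⇒ G_2=7
G_2=7  [base 6] 6 + 1  →[6↦7]→  7 + 1 = 8  −1 ⇒ G_3=7
G_3=7  [base 7] 7  →[7↦8]→  8 = 8  −1 ⇒ G_4=7
G_4=7  [base 8] 7  →[8↦9]→  7 = 7  −1 ⇒ G_5=6
G_5=6  [base 9] 6  →[9↦10]→  6 = 6  −1 ⇒ G_6=5
G_6=5  [base 10] 5  →[10↦11]→  5 = 5  −1 ⇒ G_7=4
G_7=4  [base 11] 4  →[11↦12]→  4 = 4  −1 ⇒ G_8=3

4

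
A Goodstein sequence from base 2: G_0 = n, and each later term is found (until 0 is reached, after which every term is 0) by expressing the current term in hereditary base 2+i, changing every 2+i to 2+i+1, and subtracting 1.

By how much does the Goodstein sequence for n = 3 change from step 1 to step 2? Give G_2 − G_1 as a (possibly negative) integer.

0

3 —HB2→ 2 + 1 —bump→ 3 + 1 = 4 —(−1)→ 3
3 —HB3→ 3 —bump→ 4 = 4 —(−1)→ 3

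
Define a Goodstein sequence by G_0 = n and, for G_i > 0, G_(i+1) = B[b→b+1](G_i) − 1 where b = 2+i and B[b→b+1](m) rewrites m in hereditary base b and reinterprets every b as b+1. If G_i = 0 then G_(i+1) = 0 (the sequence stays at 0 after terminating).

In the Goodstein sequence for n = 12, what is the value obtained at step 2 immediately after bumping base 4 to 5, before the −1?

G_0 = 12. HB_2(12) = 2^(2 + 1) + 2^2. Bump = 108. G_1 = 107.
G_1 = 107. HB_3(107) = 3^(3 + 1) + 2·3^2 + 2·3 + 2. Bump = 1066. G_2 = 1065.
G_2 = 1065. HB_4(1065) = 4^(4 + 1) + 2·4^2 + 2·4 + 1. Bump = 15686. G_3 = 15685.

15686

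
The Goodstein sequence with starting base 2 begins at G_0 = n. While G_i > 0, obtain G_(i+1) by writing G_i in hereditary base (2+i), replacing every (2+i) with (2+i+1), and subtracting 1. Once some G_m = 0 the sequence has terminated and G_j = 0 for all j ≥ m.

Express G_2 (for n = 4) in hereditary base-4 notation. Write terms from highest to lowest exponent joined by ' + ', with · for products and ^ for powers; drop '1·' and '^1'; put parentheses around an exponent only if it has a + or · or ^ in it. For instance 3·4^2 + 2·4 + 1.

(0) 4|_2 = 2^2 ↦ 3^3|_3 = 27 ⇒ 26
(1) 26|_3 = 2·3^2 + 2·3 + 2 ↦ 2·4^2 + 2·4 + 2|_4 = 42 ⇒ 41
(2) 41|_4 = 2·4^2 + 2·4 + 1 ↦ 2·5^2 + 2·5 + 1|_5 = 61 ⇒ 60

2·4^2 + 2·4 + 1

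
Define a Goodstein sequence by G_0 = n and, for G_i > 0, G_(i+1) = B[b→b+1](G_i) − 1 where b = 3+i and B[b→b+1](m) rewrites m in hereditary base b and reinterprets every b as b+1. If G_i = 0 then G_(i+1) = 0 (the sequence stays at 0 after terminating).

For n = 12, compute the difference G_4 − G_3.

12

(0) 12|_3 = 3^2 + 3 ↦ 4^2 + 4|_4 = 20 ⇒ 19
(1) 19|_4 = 4^2 + 3 ↦ 5^2 + 3|_5 = 28 ⇒ 27
(2) 27|_5 = 5^2 + 2 ↦ 6^2 + 2|_6 = 38 ⇒ 37
(3) 37|_6 = 6^2 + 1 ↦ 7^2 + 1|_7 = 50 ⇒ 49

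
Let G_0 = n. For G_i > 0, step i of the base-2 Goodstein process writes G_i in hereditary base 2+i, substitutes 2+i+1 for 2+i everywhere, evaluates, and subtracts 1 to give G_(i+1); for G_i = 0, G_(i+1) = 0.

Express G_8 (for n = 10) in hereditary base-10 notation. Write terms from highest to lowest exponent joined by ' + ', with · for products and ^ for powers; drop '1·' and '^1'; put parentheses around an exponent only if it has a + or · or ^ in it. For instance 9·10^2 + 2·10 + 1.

5·10^10 + 5·10^5 + 5·10^4 + 5·10^3 + 5·10^2 + 5·10 + 1

[0] 10 ≡ 2^(2 + 1) + 2 (base 2). Lift 3: 84. −1: 83.
[1] 83 ≡ 3^(3 + 1) + 2 (base 3). Lift 4: 1026. −1: 1025.
[2] 1025 ≡ 4^(4 + 1) + 1 (base 4). Lift 5: 15626. −1: 15625.
[3] 15625 ≡ 5^(5 + 1) (base 5). Lift 6: 279936. −1: 279935.
[4] 279935 ≡ 5·6^6 + 5·6^5 + 5·6^4 + 5·6^3 + 5·6^2 + 5·6 + 5 (base 6). Lift 7: 4215755. −1: 4215754.
[5] 4215754 ≡ 5·7^7 + 5·7^5 + 5·7^4 + 5·7^3 + 5·7^2 + 5·7 + 4 (base 7). Lift 8: 84073324. −1: 84073323.
[6] 84073323 ≡ 5·8^8 + 5·8^5 + 5·8^4 + 5·8^3 + 5·8^2 + 5·8 + 3 (base 8). Lift 9: 1937434593. −1: 1937434592.
[7] 1937434592 ≡ 5·9^9 + 5·9^5 + 5·9^4 + 5·9^3 + 5·9^2 + 5·9 + 2 (base 9). Lift 10: 50000555552. −1: 50000555551.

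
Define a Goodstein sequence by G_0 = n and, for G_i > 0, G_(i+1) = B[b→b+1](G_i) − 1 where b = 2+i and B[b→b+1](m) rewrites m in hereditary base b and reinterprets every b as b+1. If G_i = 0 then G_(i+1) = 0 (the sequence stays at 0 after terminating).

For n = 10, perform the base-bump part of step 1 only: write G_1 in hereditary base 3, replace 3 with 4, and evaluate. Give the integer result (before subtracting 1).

[0] 10 ≡ 2^(2 + 1) + 2 (base 2). Lift 3: 84. −1: 83.
[1] 83 ≡ 3^(3 + 1) + 2 (base 3). Lift 4: 1026. −1: 1025.

1026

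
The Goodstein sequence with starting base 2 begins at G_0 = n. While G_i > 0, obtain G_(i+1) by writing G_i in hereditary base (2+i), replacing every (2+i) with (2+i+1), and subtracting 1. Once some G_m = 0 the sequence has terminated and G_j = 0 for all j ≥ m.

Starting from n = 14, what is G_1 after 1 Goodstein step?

110

G_0 = 14. HB_2(14) = 2^(2 + 1) + 2^2 + 2. Bump = 111. G_1 = 110.
G_1 = 110. HB_3(110) = 3^(3 + 1) + 3^3 + 2. Bump = 1282. G_2 = 1281.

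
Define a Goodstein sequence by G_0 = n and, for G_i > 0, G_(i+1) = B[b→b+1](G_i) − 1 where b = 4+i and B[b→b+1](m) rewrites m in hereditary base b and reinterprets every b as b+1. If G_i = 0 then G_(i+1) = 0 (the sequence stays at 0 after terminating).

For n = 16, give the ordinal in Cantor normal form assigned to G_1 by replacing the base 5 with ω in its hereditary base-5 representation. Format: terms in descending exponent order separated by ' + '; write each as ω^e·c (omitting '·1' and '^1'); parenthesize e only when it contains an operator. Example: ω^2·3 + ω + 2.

16 —HB4→ 4^2 —bump→ 5^2 = 25 —(−1)→ 24
24 —HB5→ 4·5 + 4 —bump→ 4·6 + 4 = 28 —(−1)→ 27

ω·4 + 4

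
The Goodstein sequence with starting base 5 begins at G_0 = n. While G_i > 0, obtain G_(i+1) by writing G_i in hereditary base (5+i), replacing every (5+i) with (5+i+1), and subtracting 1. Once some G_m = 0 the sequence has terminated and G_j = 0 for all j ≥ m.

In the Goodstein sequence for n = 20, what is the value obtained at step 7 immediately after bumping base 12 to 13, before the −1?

37

[0] 20 ≡ 4·5 (base 5). Lift 6: 24. −1: 23.
[1] 23 ≡ 3·6 + 5 (base 6). Lift 7: 26. −1: 25.
[2] 25 ≡ 3·7 + 4 (base 7). Lift 8: 28. −1: 27.
[3] 27 ≡ 3·8 + 3 (base 8). Lift 9: 30. −1: 29.
[4] 29 ≡ 3·9 + 2 (base 9). Lift 10: 32. −1: 31.
[5] 31 ≡ 3·10 + 1 (base 10). Lift 11: 34. −1: 33.
[6] 33 ≡ 3·11 (base 11). Lift 12: 36. −1: 35.
[7] 35 ≡ 2·12 + 11 (base 12). Lift 13: 37. −1: 36.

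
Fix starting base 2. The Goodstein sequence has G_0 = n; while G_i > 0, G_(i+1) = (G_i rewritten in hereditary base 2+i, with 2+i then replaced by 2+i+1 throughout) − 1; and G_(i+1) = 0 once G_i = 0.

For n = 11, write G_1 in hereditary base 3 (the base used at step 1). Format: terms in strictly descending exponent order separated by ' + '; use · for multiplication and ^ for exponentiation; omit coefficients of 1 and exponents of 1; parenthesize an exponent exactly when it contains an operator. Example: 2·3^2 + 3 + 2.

G_0=11  [base 2] 2^(2 + 1) + 2 + 1  →[2↦3]→  3^(3 + 1) + 3 + 1 = 85  −1 ⇒ G_1=84
G_1=84  [base 3] 3^(3 + 1) + 3  →[3↦4]→  4^(4 + 1) + 4 = 1028  −1 ⇒ G_2=1027

3^(3 + 1) + 3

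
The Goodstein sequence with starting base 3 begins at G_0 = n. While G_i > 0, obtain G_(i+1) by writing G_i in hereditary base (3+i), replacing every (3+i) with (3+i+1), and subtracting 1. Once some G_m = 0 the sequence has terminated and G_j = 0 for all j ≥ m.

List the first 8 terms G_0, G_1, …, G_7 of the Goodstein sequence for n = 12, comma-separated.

G_0=12  [base 3] 3^2 + 3  →[3↦4]→  4^2 + 4 = 20  −1 ⇒ G_1=19
G_1=19  [base 4] 4^2 + 3  →[4↦5]→  5^2 + 3 = 28  −1 ⇒ G_2=27
G_2=27  [base 5] 5^2 + 2  →[5↦6]→  6^2 + 2 = 38  −1 ⇒ G_3=37
G_3=37  [base 6] 6^2 + 1  →[6↦7]→  7^2 + 1 = 50  −1 ⇒ G_4=49
G_4=49  [base 7] 7^2  →[7↦8]→  8^2 = 64  −1 ⇒ G_5=63
G_5=63  [base 8] 7·8 + 7  →[8↦9]→  7·9 + 7 = 70  −1 ⇒ G_6=69
G_6=69  [base 9] 7·9 + 6  →[9↦10]→  7·10 + 6 = 76  −1 ⇒ G_7=75

12, 19, 27, 37, 49, 63, 69, 75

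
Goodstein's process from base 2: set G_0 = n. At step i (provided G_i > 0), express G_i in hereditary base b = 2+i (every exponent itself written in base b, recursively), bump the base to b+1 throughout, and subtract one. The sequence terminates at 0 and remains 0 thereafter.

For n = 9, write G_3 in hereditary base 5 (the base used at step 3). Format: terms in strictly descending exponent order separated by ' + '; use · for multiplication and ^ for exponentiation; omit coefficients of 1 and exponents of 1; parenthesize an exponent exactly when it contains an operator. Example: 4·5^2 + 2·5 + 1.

G_0=9  [base 2] 2^(2 + 1) + 1  →[2↦3]→  3^(3 + 1) + 1 = 82  −1 ⇒ G_1=81
G_1=81  [base 3] 3^(3 + 1)  →[3↦4]→  4^(4 + 1) = 1024  −1 ⇒ G_2=1023
G_2=1023  [base 4] 3·4^4 + 3·4^3 + 3·4^2 + 3·4 + 3  →[4↦5]→  3·5^5 + 3·5^3 + 3·5^2 + 3·5 + 3 = 9843  −1 ⇒ G_3=9842
G_3=9842  [base 5] 3·5^5 + 3·5^3 + 3·5^2 + 3·5 + 2  →[5↦6]→  3·6^6 + 3·6^3 + 3·6^2 + 3·6 + 2 = 140744  −1 ⇒ G_4=140743

3·5^5 + 3·5^3 + 3·5^2 + 3·5 + 2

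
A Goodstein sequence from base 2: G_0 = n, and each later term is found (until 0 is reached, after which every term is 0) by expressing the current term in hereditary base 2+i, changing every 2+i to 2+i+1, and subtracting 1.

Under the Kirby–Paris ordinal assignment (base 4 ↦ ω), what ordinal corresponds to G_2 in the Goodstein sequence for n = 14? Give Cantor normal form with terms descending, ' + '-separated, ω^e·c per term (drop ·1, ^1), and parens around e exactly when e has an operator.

(0) 14|_2 = 2^(2 + 1) + 2^2 + 2 ↦ 3^(3 + 1) + 3^3 + 3|_3 = 111 ⇒ 110
(1) 110|_3 = 3^(3 + 1) + 3^3 + 2 ↦ 4^(4 + 1) + 4^4 + 2|_4 = 1282 ⇒ 1281
(2) 1281|_4 = 4^(4 + 1) + 4^4 + 1 ↦ 5^(5 + 1) + 5^5 + 1|_5 = 18751 ⇒ 18750

ω^(ω + 1) + ω^ω + 1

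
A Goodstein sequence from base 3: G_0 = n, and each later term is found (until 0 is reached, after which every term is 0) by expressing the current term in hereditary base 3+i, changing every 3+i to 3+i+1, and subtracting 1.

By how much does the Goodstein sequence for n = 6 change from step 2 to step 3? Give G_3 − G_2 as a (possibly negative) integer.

0

6 —HB3→ 2·3 —bump→ 2·4 = 8 —(−1)→ 7
7 —HB4→ 4 + 3 —bump→ 5 + 3 = 8 —(−1)→ 7
7 —HB5→ 5 + 2 —bump→ 6 + 2 = 8 —(−1)→ 7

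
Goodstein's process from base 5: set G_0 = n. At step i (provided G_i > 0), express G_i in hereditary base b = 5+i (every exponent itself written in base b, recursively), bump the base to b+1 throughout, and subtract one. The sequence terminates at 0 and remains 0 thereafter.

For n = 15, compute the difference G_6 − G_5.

1

[0] 15 ≡ 3·5 (base 5). Lift 6: 18. −1: 17.
[1] 17 ≡ 2·6 + 5 (base 6). Lift 7: 19. −1: 18.
[2] 18 ≡ 2·7 + 4 (base 7). Lift 8: 20. −1: 19.
[3] 19 ≡ 2·8 + 3 (base 8). Lift 9: 21. −1: 20.
[4] 20 ≡ 2·9 + 2 (base 9). Lift 10: 22. −1: 21.
[5] 21 ≡ 2·10 + 1 (base 10). Lift 11: 23. −1: 22.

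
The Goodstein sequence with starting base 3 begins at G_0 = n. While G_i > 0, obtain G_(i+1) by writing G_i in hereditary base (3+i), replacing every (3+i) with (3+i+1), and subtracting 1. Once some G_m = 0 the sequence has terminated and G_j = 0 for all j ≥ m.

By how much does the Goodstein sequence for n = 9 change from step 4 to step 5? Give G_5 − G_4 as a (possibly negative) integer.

2

G_0 = 9. HB_3(9) = 3^2. Bump = 16. G_1 = 15.
G_1 = 15. HB_4(15) = 3·4 + 3. Bump = 18. G_2 = 17.
G_2 = 17. HB_5(17) = 3·5 + 2. Bump = 20. G_3 = 19.
G_3 = 19. HB_6(19) = 3·6 + 1. Bump = 22. G_4 = 21.
G_4 = 21. HB_7(21) = 3·7. Bump = 24. G_5 = 23.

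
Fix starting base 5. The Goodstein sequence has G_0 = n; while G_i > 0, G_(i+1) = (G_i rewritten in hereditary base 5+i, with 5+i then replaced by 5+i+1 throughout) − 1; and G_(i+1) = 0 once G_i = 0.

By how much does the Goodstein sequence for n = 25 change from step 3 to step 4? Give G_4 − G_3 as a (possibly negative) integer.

base 5: 25 = 5^2; at 6: 6^2 = 36; next = 35
base 6: 35 = 5·6 + 5; at 7: 5·7 + 5 = 40; next = 39
base 7: 39 = 5·7 + 4; at 8: 5·8 + 4 = 44; next = 43
base 8: 43 = 5·8 + 3; at 9: 5·9 + 3 = 48; next = 47

4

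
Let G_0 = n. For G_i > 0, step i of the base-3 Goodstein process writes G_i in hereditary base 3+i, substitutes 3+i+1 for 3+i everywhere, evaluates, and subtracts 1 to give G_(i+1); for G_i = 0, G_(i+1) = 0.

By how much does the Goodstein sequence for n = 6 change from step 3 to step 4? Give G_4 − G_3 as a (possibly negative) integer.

0

G_0 = 6. HB_3(6) = 2·3. Bump = 8. G_1 = 7.
G_1 = 7. HB_4(7) = 4 + 3. Bump = 8. G_2 = 7.
G_2 = 7. HB_5(7) = 5 + 2. Bump = 8. G_3 = 7.
G_3 = 7. HB_6(7) = 6 + 1. Bump = 8. G_4 = 7.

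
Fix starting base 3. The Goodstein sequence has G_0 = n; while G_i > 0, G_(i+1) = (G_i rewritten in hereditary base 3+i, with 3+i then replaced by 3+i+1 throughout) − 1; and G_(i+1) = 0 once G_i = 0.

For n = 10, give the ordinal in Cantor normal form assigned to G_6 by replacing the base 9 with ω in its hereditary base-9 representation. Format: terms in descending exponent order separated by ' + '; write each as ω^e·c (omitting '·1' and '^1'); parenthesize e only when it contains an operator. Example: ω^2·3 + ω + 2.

ω·4

G_0 = 10. HB_3(10) = 3^2 + 1. Bump = 17. G_1 = 16.
G_1 = 16. HB_4(16) = 4^2. Bump = 25. G_2 = 24.
G_2 = 24. HB_5(24) = 4·5 + 4. Bump = 28. G_3 = 27.
G_3 = 27. HB_6(27) = 4·6 + 3. Bump = 31. G_4 = 30.
G_4 = 30. HB_7(30) = 4·7 + 2. Bump = 34. G_5 = 33.
G_5 = 33. HB_8(33) = 4·8 + 1. Bump = 37. G_6 = 36.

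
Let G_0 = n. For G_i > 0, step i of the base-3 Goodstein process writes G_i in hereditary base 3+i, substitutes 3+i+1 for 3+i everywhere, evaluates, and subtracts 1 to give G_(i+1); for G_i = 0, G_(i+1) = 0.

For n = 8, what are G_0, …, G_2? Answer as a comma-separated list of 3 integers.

8, 9, 10

i=0: 8 = 2·3 + 2 (b=3); 3→4: 2·4 + 2 = 10; 10−1 = 9
i=1: 9 = 2·4 + 1 (b=4); 4→5: 2·5 + 1 = 11; 11−1 = 10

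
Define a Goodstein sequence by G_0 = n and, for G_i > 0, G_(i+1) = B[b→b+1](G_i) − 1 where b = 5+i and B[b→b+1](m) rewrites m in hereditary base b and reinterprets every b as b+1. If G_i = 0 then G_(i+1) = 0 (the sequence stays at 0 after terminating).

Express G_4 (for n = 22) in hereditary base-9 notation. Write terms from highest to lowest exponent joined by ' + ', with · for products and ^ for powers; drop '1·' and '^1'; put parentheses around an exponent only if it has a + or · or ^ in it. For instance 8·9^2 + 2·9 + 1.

3·9 + 6

22 —HB5→ 4·5 + 2 —bump→ 4·6 + 2 = 26 —(−1)→ 25
25 —HB6→ 4·6 + 1 —bump→ 4·7 + 1 = 29 —(−1)→ 28
28 —HB7→ 4·7 —bump→ 4·8 = 32 —(−1)→ 31
31 —HB8→ 3·8 + 7 —bump→ 3·9 + 7 = 34 —(−1)→ 33
33 —HB9→ 3·9 + 6 —bump→ 3·10 + 6 = 36 —(−1)→ 35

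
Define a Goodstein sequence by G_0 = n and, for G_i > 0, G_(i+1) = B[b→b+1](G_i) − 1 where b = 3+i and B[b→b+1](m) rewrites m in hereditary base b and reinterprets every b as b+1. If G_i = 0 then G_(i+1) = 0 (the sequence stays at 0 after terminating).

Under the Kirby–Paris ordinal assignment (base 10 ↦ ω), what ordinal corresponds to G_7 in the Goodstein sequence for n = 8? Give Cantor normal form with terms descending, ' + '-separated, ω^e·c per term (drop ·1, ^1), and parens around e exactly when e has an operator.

[0] 8 ≡ 2·3 + 2 (base 3). Lift 4: 10. −1: 9.
[1] 9 ≡ 2·4 + 1 (base 4). Lift 5: 11. −1: 10.
[2] 10 ≡ 2·5 (base 5). Lift 6: 12. −1: 11.
[3] 11 ≡ 6 + 5 (base 6). Lift 7: 12. −1: 11.
[4] 11 ≡ 7 + 4 (base 7). Lift 8: 12. −1: 11.
[5] 11 ≡ 8 + 3 (base 8). Lift 9: 12. −1: 11.
[6] 11 ≡ 9 + 2 (base 9). Lift 10: 12. −1: 11.

ω + 1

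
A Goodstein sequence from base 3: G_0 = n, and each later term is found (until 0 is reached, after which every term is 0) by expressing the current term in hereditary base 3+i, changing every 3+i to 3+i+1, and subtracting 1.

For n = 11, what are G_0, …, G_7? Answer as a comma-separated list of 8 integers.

i=0: 11 = 3^2 + 2 (b=3); 3→4: 4^2 + 2 = 18; 18−1 = 17
i=1: 17 = 4^2 + 1 (b=4); 4→5: 5^2 + 1 = 26; 26−1 = 25
i=2: 25 = 5^2 (b=5); 5→6: 6^2 = 36; 36−1 = 35
i=3: 35 = 5·6 + 5 (b=6); 6→7: 5·7 + 5 = 40; 40−1 = 39
i=4: 39 = 5·7 + 4 (b=7); 7→8: 5·8 + 4 = 44; 44−1 = 43
i=5: 43 = 5·8 + 3 (b=8); 8→9: 5·9 + 3 = 48; 48−1 = 47
i=6: 47 = 5·9 + 2 (b=9); 9→10: 5·10 + 2 = 52; 52−1 = 51

11, 17, 25, 35, 39, 43, 47, 51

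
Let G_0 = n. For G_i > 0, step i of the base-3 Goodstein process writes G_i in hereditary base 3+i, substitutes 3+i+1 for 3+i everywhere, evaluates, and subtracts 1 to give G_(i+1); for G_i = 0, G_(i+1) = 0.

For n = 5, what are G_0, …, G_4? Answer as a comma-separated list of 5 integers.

5, 5, 5, 5, 4

[0] 5 ≡ 3 + 2 (base 3). Lift 4: 6. −1: 5.
[1] 5 ≡ 4 + 1 (base 4). Lift 5: 6. −1: 5.
[2] 5 ≡ 5 (base 5). Lift 6: 6. −1: 5.
[3] 5 ≡ 5 (base 6). Lift 7: 5. −1: 4.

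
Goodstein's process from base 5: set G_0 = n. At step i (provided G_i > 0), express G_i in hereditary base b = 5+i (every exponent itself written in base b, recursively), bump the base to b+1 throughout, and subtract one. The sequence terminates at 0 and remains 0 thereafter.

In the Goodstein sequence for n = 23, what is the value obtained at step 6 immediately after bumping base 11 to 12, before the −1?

42

G_0=23  [base 5] 4·5 + 3  →[5↦6]→  4·6 + 3 = 27  −1 ⇒ G_1=26
G_1=26  [base 6] 4·6 + 2  →[6↦7]→  4·7 + 2 = 30  −1 ⇒ G_2=29
G_2=29  [base 7] 4·7 + 1  →[7↦8]→  4·8 + 1 = 33  −1 ⇒ G_3=32
G_3=32  [base 8] 4·8  →[8↦9]→  4·9 = 36  −1 ⇒ G_4=35
G_4=35  [base 9] 3·9 + 8  →[9↦10]→  3·10 + 8 = 38  −1 ⇒ G_5=37
G_5=37  [base 10] 3·10 + 7  →[10↦11]→  3·11 + 7 = 40  −1 ⇒ G_6=39
G_6=39  [base 11] 3·11 + 6  →[11↦12]→  3·12 + 6 = 42  −1 ⇒ G_7=41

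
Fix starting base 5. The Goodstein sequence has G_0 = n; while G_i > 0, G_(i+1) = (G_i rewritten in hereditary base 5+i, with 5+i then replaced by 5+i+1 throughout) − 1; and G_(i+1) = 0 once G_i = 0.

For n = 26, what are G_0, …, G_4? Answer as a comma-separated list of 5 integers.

i=0: 26 = 5^2 + 1 (b=5); 5→6: 6^2 + 1 = 37; 37−1 = 36
i=1: 36 = 6^2 (b=6); 6→7: 7^2 = 49; 49−1 = 48
i=2: 48 = 6·7 + 6 (b=7); 7→8: 6·8 + 6 = 54; 54−1 = 53
i=3: 53 = 6·8 + 5 (b=8); 8→9: 6·9 + 5 = 59; 59−1 = 58

26, 36, 48, 53, 58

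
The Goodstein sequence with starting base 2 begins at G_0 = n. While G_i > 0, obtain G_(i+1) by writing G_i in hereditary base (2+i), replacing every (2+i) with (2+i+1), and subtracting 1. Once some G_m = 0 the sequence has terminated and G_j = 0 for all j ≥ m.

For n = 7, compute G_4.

i=0: 7 = 2^2 + 2 + 1 (b=2); 2→3: 3^3 + 3 + 1 = 31; 31−1 = 30
i=1: 30 = 3^3 + 3 (b=3); 3→4: 4^4 + 4 = 260; 260−1 = 259
i=2: 259 = 4^4 + 3 (b=4); 4→5: 5^5 + 3 = 3128; 3128−1 = 3127
i=3: 3127 = 5^5 + 2 (b=5); 5→6: 6^6 + 2 = 46658; 46658−1 = 46657
i=4: 46657 = 6^6 + 1 (b=6); 6→7: 7^7 + 1 = 823544; 823544−1 = 823543

46657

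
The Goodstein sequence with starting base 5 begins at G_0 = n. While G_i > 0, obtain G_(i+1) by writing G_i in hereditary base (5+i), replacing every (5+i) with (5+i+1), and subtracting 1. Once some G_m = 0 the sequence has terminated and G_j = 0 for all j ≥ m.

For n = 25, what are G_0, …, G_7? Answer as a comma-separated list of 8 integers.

25, 35, 39, 43, 47, 51, 55, 59

G_0 = 25. HB_5(25) = 5^2. Bump = 36. G_1 = 35.
G_1 = 35. HB_6(35) = 5·6 + 5. Bump = 40. G_2 = 39.
G_2 = 39. HB_7(39) = 5·7 + 4. Bump = 44. G_3 = 43.
G_3 = 43. HB_8(43) = 5·8 + 3. Bump = 48. G_4 = 47.
G_4 = 47. HB_9(47) = 5·9 + 2. Bump = 52. G_5 = 51.
G_5 = 51. HB_10(51) = 5·10 + 1. Bump = 56. G_6 = 55.
G_6 = 55. HB_11(55) = 5·11. Bump = 60. G_7 = 59.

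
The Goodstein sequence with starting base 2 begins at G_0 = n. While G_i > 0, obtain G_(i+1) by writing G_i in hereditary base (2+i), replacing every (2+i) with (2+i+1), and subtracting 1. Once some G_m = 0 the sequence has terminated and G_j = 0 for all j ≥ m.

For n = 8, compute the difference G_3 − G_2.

5757

8 —HB2→ 2^(2 + 1) —bump→ 3^(3 + 1) = 81 —(−1)→ 80
80 —HB3→ 2·3^3 + 2·3^2 + 2·3 + 2 —bump→ 2·4^4 + 2·4^2 + 2·4 + 2 = 554 —(−1)→ 553
553 —HB4→ 2·4^4 + 2·4^2 + 2·4 + 1 —bump→ 2·5^5 + 2·5^2 + 2·5 + 1 = 6311 —(−1)→ 6310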